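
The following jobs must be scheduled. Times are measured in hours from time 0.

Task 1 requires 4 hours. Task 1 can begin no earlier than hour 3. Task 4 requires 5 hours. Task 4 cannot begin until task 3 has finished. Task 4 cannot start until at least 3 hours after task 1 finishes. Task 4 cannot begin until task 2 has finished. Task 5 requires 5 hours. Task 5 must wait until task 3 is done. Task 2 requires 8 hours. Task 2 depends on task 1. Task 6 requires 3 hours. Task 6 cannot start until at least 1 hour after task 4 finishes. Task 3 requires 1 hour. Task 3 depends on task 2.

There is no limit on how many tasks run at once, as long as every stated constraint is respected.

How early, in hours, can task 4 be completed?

Task 1 cannot begin until its own release at hour 3. It runs from hour 3 to 3 + 4 = hour 7.
After task 1 (finishes hour 7), task 2 can start at hour 7 and finishes at hour 15.
After task 2 (finishes hour 15), task 3 can start at hour 15 and finishes at hour 16.
Task 4 has to wait for task 3 (finishes hour 16); task 1 (finishes hour 7, plus 3-hour gap → hour 10); task 2 (finishes hour 15). The latest of these is hour 16, so task 4 runs hour 16 to 16 + 5 = hour 21.

21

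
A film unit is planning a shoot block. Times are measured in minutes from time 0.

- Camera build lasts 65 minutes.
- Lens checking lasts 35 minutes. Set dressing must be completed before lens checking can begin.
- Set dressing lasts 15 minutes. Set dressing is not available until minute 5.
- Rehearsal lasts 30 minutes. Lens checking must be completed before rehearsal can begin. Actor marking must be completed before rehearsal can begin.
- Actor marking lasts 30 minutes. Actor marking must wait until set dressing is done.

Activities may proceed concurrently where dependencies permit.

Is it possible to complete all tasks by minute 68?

Camera build has no prerequisites, so it starts at minute 0 and finishes at minute 65.
Set dressing cannot begin until its own release at minute 5. It runs from minute 5 to 5 + 15 = minute 20.
Actor marking cannot begin until set dressing (finishes minute 20). It runs from minute 20 to 20 + 30 = minute 50.
After set dressing (finishes minute 20), lens checking can start at minute 20 and finishes at minute 55.
Rehearsal has to wait for lens checking (finishes minute 55); actor marking (finishes minute 50). The latest of these is minute 55, so rehearsal runs minute 55 to 55 + 30 = minute 85.
The earliest everything can be done is minute 85, which is after the deadline of 68, so it is not possible.

No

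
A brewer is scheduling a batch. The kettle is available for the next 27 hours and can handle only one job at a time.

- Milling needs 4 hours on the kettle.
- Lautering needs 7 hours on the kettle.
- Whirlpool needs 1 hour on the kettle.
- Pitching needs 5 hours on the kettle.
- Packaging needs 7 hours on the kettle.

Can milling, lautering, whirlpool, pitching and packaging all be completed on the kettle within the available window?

Yes

Running back to back, the jobs need 4 + 7 + 1 + 5 + 7 = 24 hours on the kettle.
Since 24 ≤ 27, they fit within the window.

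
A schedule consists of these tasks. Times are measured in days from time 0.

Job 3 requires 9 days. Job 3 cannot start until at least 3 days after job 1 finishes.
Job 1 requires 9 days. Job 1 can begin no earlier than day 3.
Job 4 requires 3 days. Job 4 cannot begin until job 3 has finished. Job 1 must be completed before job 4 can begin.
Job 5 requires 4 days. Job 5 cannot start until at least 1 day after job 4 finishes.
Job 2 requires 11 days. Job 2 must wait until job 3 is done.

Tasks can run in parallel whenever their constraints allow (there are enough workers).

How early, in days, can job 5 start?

After its own release at day 3, job 1 can start at day 3 and finishes at day 12.
Job 3 waits on job 1 (finishes day 12, plus 3-day gap → day 15), so it starts at day 15 and finishes at 15 + 9 = day 24.
For job 4: job 3 (finishes day 24); job 1 (finishes day 12). Taking the maximum gives a start of day 24, and it finishes at 24 + 3 = day 27.
Job 5 waits on job 4 (finishes day 27, plus 1-day gap → day 28), so the earliest it can start is day 28.

28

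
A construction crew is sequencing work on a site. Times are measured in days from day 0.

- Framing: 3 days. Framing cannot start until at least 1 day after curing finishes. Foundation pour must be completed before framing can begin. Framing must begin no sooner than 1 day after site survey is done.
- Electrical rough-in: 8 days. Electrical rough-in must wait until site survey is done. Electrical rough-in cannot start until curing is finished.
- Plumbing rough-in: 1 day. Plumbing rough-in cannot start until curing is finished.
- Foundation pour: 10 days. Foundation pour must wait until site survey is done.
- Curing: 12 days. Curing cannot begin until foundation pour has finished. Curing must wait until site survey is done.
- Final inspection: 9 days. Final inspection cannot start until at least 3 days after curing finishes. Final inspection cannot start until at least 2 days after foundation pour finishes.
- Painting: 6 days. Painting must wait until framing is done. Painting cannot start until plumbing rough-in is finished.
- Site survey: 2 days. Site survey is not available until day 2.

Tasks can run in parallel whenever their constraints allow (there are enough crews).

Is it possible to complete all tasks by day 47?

Yes

Site survey waits on its own release at day 2, so it starts at day 2 and finishes at 2 + 2 = day 4.
Foundation pour cannot begin until site survey (finishes day 4). It runs from day 4 to 4 + 10 = day 14.
Curing has to wait for foundation pour (finishes day 14); site survey (finishes day 4). The latest of these is day 14, so curing runs day 14 to 14 + 12 = day 26.
For final inspection: curing (finishes day 26, plus 3-day gap → day 29); foundation pour (finishes day 14, plus 2-day gap → day 16). Taking the maximum gives a start of day 29, and it finishes at 29 + 9 = day 38.
Electrical rough-in has to wait for site survey (finishes day 4); curing (finishes day 26). The latest of these is day 26, so electrical rough-in runs day 26 to 26 + 8 = day 34.
Plumbing rough-in cannot begin until curing (finishes day 26). It runs from day 26 to 26 + 1 = day 27.
Framing cannot start until curing (finishes day 26, plus 1-day gap → day 27); foundation pour (finishes day 14); site survey (finishes day 4, plus 1-day gap → day 5). The controlling bound is day 27, so framing finishes at 27 + 3 = day 30.
Painting cannot start until framing (finishes day 30); plumbing rough-in (finishes day 27). The controlling bound is day 30, so painting finishes at 30 + 6 = day 36.
Every task is finished by day 38, which is no later than the deadline of 47, so the schedule is feasible.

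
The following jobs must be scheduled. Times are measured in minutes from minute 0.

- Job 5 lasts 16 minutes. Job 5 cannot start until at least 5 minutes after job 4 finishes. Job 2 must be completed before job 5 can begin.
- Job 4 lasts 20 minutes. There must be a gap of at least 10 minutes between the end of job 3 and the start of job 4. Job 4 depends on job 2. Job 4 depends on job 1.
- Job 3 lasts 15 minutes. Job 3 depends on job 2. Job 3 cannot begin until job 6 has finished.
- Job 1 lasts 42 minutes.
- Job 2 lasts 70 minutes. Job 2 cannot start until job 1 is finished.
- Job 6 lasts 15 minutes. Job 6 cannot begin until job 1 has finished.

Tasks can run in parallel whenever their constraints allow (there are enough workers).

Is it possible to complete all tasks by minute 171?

Job 1 can start immediately at minute 0; it finishes at minute 42.
Job 6 waits on job 1 (finishes minute 42), so it starts at minute 42 and finishes at 42 + 15 = minute 57.
Job 2 cannot begin until job 1 (finishes minute 42). It runs from minute 42 to 42 + 70 = minute 112.
Job 3 needs all of job 2 (finishes minute 112); job 6 (finishes minute 57). That puts its earliest start at minute 112; it finishes at 112 + 15 = minute 127.
Job 4 needs all of job 3 (finishes minute 127, plus 10-minute gap → minute 137); job 2 (finishes minute 112); job 1 (finishes minute 42). That puts its earliest start at minute 137; it finishes at 137 + 20 = minute 157.
Job 5 cannot start until job 4 (finishes minute 157, plus 5-minute gap → minute 162); job 2 (finishes minute 112). The controlling bound is minute 162, so job 5 finishes at 162 + 16 = minute 178.
The earliest everything can be done is minute 178, which is after the deadline of 171, so it is not possible.

No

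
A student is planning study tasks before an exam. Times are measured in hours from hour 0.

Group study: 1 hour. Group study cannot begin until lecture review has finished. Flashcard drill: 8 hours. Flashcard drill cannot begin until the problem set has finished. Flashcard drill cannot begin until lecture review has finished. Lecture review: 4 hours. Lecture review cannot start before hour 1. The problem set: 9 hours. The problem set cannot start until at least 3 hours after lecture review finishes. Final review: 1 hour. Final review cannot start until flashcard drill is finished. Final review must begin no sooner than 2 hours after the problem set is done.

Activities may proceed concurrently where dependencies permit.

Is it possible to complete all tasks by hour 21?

Lecture review waits on its own release at hour 1, so it starts at hour 1 and finishes at 1 + 4 = hour 5.
Group study waits on lecture review (finishes hour 5), so it starts at hour 5 and finishes at 5 + 1 = hour 6.
After lecture review (finishes hour 5, plus 3-hour gap → hour 8), the problem set can start at hour 8 and finishes at hour 17.
For flashcard drill: the problem set (finishes hour 17); lecture review (finishes hour 5). Taking the maximum gives a start of hour 17, and it finishes at 17 + 8 = hour 25.
For final review: flashcard drill (finishes hour 25); the problem set (finishes hour 17, plus 2-hour gap → hour 19). Taking the maximum gives a start of hour 25, and it finishes at 25 + 1 = hour 26.
The earliest everything can be done is hour 26, which is after the deadline of 21, so it is not possible.

No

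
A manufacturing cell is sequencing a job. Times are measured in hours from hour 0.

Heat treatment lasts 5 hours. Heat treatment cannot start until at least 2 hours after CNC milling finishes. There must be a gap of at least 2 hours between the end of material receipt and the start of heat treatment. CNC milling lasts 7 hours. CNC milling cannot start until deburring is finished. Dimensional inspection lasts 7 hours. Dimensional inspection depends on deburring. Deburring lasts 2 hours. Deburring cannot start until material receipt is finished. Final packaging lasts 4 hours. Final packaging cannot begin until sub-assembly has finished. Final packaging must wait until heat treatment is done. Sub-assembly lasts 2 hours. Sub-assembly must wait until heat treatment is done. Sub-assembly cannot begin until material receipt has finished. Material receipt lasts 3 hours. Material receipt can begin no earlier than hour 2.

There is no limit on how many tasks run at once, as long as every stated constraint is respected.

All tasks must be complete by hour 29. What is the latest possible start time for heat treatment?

18

Final packaging must finish by hour 29; it takes 4 hours, so it must start by 29 − 4 = hour 25.
Sub-assembly has to be done before final packaging (must start by hour 25). That means finishing by hour 25, i.e. starting by 25 − 2 = hour 23.
For heat treatment: sub-assembly (must start by hour 23); final packaging (must start by hour 25). The most restrictive is hour 23; with a 5-hour duration, heat treatment must start by hour 18.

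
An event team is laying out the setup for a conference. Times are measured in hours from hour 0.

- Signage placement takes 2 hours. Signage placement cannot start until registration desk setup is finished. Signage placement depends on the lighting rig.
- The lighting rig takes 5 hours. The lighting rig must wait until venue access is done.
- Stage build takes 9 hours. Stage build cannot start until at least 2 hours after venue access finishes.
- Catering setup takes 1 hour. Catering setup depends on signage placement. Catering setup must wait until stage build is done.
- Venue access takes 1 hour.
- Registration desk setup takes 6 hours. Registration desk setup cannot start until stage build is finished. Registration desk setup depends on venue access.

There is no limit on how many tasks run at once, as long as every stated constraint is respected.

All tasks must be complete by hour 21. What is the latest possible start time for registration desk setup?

12

Catering setup has no dependents, so it just needs to finish by hour 21. Starting by 21 − 1 = hour 20 achieves that.
Since catering setup (must start by hour 20) depends on it, signage placement must finish by hour 20. Backing off its 2-hour duration gives a latest start of hour 18.
Registration desk setup must finish before signage placement (must start by hour 18). With a 6-hour duration, registration desk setup must start by 18 − 6 = hour 12.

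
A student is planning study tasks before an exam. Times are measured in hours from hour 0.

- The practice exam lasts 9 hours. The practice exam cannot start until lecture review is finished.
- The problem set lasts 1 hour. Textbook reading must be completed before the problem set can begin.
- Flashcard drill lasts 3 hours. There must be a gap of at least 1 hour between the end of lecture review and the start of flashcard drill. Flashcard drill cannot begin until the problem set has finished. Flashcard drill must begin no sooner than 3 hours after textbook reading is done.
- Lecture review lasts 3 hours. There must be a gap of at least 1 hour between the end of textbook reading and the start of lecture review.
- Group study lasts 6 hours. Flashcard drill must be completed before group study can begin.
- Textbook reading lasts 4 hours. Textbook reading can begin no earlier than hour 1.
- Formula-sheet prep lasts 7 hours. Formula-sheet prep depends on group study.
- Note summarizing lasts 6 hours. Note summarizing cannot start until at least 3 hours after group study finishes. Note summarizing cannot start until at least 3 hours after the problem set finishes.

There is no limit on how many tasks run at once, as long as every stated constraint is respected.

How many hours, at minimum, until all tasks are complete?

Textbook reading cannot begin until its own release at hour 1. It runs from hour 1 to 1 + 4 = hour 5.
The problem set cannot begin until textbook reading (finishes hour 5). It runs from hour 5 to 5 + 1 = hour 6.
Lecture review cannot begin until textbook reading (finishes hour 5, plus 1-hour gap → hour 6). It runs from hour 6 to 6 + 3 = hour 9.
The practice exam waits on lecture review (finishes hour 9), so it starts at hour 9 and finishes at 9 + 9 = hour 18.
For flashcard drill: lecture review (finishes hour 9, plus 1-hour gap → hour 10); the problem set (finishes hour 6); textbook reading (finishes hour 5, plus 3-hour gap → hour 8). Taking the maximum gives a start of hour 10, and it finishes at 10 + 3 = hour 13.
Group study cannot begin until flashcard drill (finishes hour 13). It runs from hour 13 to 13 + 6 = hour 19.
Formula-sheet prep waits on group study (finishes hour 19), so it starts at hour 19 and finishes at 19 + 7 = hour 26.
For note summarizing: group study (finishes hour 19, plus 3-hour gap → hour 22); the problem set (finishes hour 6, plus 3-hour gap → hour 9). Taking the maximum gives a start of hour 22, and it finishes at 22 + 6 = hour 28.
All tasks are finished once the last one completes. Finish times: Textbook reading at 5, Lecture review at 9, The problem set at 6, Flashcard drill at 13, The practice exam at 18, Group study at 19, Note summarizing at 28, Formula-sheet prep at 26. The latest is hour 28.

28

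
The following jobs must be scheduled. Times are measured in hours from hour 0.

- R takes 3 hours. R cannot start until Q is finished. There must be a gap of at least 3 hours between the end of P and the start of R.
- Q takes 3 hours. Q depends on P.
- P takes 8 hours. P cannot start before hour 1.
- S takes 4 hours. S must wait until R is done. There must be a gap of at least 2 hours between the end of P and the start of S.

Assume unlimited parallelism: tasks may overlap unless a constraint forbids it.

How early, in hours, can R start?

P cannot begin until its own release at hour 1. It runs from hour 1 to 1 + 8 = hour 9.
After P (finishes hour 9), Q can start at hour 9 and finishes at hour 12.
R waits on Q (finishes hour 12); P (finishes hour 9, plus 3-hour gap → hour 12). The latest of these is hour 12, which is the earliest R can start.

12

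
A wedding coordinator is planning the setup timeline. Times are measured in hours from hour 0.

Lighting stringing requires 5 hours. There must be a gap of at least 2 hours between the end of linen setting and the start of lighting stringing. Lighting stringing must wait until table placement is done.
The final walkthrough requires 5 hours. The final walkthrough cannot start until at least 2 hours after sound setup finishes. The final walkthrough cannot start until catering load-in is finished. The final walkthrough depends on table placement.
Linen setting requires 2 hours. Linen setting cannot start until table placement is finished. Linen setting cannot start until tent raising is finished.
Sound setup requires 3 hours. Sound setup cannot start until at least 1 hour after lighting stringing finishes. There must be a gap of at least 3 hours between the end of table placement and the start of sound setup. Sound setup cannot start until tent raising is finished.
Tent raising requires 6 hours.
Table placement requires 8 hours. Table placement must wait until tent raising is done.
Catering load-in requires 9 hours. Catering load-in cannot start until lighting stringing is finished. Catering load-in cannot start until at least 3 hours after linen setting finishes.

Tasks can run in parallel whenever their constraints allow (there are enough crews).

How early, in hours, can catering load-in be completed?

Nothing blocks tent raising, so it runs from hour 0 to hour 6.
After tent raising (finishes hour 6), table placement can start at hour 6 and finishes at hour 14.
Linen setting needs all of table placement (finishes hour 14); tent raising (finishes hour 6). That puts its earliest start at hour 14; it finishes at 14 + 2 = hour 16.
Lighting stringing cannot start until linen setting (finishes hour 16, plus 2-hour gap → hour 18); table placement (finishes hour 14). The controlling bound is hour 18, so lighting stringing finishes at 18 + 5 = hour 23.
Catering load-in cannot start until lighting stringing (finishes hour 23); linen setting (finishes hour 16, plus 3-hour gap → hour 19). The controlling bound is hour 23, so catering load-in finishes at 23 + 9 = hour 32.

32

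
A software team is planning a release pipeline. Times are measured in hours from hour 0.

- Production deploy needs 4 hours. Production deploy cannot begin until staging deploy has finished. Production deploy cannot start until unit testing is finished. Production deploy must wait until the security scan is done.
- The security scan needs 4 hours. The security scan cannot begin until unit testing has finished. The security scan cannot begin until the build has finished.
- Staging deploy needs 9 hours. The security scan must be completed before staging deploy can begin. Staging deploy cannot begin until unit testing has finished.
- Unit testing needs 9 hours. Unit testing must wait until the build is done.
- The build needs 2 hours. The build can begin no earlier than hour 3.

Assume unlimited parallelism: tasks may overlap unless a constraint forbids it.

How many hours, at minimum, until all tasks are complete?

The build waits on its own release at hour 3, so it starts at hour 3 and finishes at 3 + 2 = hour 5.
Unit testing waits on the build (finishes hour 5), so it starts at hour 5 and finishes at 5 + 9 = hour 14.
The security scan has to wait for unit testing (finishes hour 14); the build (finishes hour 5). The latest of these is hour 14, so the security scan runs hour 14 to 14 + 4 = hour 18.
For staging deploy: the security scan (finishes hour 18); unit testing (finishes hour 14). Taking the maximum gives a start of hour 18, and it finishes at 18 + 9 = hour 27.
For production deploy: staging deploy (finishes hour 27); unit testing (finishes hour 14); the security scan (finishes hour 18). Taking the maximum gives a start of hour 27, and it finishes at 27 + 4 = hour 31.
All tasks are finished once the last one completes. Finish times: The build at 5, Unit testing at 14, The security scan at 18, Staging deploy at 27, Production deploy at 31. The latest is hour 31.

31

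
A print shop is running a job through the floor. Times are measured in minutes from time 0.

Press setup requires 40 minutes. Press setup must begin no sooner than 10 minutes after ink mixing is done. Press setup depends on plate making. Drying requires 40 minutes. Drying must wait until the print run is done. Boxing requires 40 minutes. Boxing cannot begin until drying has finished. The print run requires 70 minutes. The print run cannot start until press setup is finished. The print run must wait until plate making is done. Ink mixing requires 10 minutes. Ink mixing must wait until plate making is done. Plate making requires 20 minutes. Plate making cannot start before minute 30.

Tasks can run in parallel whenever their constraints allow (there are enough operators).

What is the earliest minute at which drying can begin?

180

After its own release at minute 30, plate making can start at minute 30 and finishes at minute 50.
Ink mixing waits on plate making (finishes minute 50), so it starts at minute 50 and finishes at 50 + 10 = minute 60.
Press setup cannot start until ink mixing (finishes minute 60, plus 10-minute gap → minute 70); plate making (finishes minute 50). The controlling bound is minute 70, so press setup finishes at 70 + 40 = minute 110.
The print run needs all of press setup (finishes minute 110); plate making (finishes minute 50). That puts its earliest start at minute 110; it finishes at 110 + 70 = minute 180.
Drying waits on the print run (finishes minute 180), so the earliest it can start is minute 180.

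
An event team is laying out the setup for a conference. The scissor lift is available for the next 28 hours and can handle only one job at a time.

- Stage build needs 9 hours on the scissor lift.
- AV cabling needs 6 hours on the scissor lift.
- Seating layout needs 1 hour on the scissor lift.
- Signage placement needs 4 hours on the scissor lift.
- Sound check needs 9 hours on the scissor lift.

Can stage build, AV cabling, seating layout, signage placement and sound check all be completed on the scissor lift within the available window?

No

Running back to back, the jobs need 9 + 6 + 1 + 4 + 9 = 29 hours on the scissor lift.
Since 29 > 28, they cannot all fit.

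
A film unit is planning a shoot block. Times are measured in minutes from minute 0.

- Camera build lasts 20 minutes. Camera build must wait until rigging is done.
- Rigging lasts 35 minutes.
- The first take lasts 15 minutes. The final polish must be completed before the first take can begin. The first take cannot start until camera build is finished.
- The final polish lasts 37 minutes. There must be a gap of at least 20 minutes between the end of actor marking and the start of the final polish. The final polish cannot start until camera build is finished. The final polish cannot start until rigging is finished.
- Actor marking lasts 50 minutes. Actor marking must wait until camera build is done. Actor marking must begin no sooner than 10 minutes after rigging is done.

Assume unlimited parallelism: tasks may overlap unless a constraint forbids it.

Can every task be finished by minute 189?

Yes

Rigging can start immediately at minute 0; it finishes at minute 35.
After rigging (finishes minute 35), camera build can start at minute 35 and finishes at minute 55.
Actor marking needs all of camera build (finishes minute 55); rigging (finishes minute 35, plus 10-minute gap → minute 45). That puts its earliest start at minute 55; it finishes at 55 + 50 = minute 105.
For the final polish: actor marking (finishes minute 105, plus 20-minute gap → minute 125); camera build (finishes minute 55); rigging (finishes minute 35). Taking the maximum gives a start of minute 125, and it finishes at 125 + 37 = minute 162.
The first take cannot start until the final polish (finishes minute 162); camera build (finishes minute 55). The controlling bound is minute 162, so the first take finishes at 162 + 15 = minute 177.
Every task is finished by minute 177, which is no later than the deadline of 189, so the schedule is feasible.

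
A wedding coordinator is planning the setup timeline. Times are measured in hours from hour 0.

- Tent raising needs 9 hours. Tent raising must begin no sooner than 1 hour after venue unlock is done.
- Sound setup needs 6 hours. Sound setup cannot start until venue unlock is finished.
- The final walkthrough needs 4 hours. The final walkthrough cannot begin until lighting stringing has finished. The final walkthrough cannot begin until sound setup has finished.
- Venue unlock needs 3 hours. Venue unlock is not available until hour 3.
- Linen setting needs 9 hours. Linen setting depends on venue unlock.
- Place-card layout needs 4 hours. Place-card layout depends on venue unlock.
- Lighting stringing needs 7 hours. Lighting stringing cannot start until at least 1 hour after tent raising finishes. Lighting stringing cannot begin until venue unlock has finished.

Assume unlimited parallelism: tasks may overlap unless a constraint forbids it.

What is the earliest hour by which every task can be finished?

28

Venue unlock cannot begin until its own release at hour 3. It runs from hour 3 to 3 + 3 = hour 6.
Place-card layout waits on venue unlock (finishes hour 6), so it starts at hour 6 and finishes at 6 + 4 = hour 10.
After venue unlock (finishes hour 6), sound setup can start at hour 6 and finishes at hour 12.
Linen setting cannot begin until venue unlock (finishes hour 6). It runs from hour 6 to 6 + 9 = hour 15.
Tent raising waits on venue unlock (finishes hour 6, plus 1-hour gap → hour 7), so it starts at hour 7 and finishes at 7 + 9 = hour 16.
Lighting stringing cannot start until tent raising (finishes hour 16, plus 1-hour gap → hour 17); venue unlock (finishes hour 6). The controlling bound is hour 17, so lighting stringing finishes at 17 + 7 = hour 24.
The final walkthrough has to wait for lighting stringing (finishes hour 24); sound setup (finishes hour 12). The latest of these is hour 24, so the final walkthrough runs hour 24 to 24 + 4 = hour 28.
All tasks are finished once the last one completes. Finish times: Venue unlock at 6, Tent raising at 16, Linen setting at 15, Lighting stringing at 24, Sound setup at 12, Place-card layout at 10, The final walkthrough at 28. The latest is hour 28.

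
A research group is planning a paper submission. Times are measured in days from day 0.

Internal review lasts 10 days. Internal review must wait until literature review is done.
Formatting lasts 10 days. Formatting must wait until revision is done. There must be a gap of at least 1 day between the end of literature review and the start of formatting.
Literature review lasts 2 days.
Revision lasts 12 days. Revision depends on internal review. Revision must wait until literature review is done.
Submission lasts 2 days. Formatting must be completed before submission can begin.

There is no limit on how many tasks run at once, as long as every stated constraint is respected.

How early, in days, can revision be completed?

24

Literature review has no prerequisites, so it starts at day 0 and finishes at day 2.
Internal review cannot begin until literature review (finishes day 2). It runs from day 2 to 2 + 10 = day 12.
Revision cannot start until internal review (finishes day 12); literature review (finishes day 2). The controlling bound is day 12, so revision finishes at 12 + 12 = day 24.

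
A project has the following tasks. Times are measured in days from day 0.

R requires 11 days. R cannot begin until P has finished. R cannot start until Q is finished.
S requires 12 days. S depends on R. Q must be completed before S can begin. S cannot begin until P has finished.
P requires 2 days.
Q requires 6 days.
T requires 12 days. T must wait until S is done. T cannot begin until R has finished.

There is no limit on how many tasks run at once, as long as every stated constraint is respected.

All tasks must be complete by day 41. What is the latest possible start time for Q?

Nothing follows T; the deadline of day 41 is its only limit. It must start by 41 − 12 = day 29.
S has to be done before T (must start by day 29). That means finishing by day 29, i.e. starting by 29 − 12 = day 17.
For R: S (must start by day 17); T (must start by day 29). The most restrictive is day 17; with an 11-day duration, R must start by day 6.
Q feeds R (must start by day 6); S (must start by day 17). Taking the minimum, Q must finish by day 6 and start by 6 − 6 = day 0.

0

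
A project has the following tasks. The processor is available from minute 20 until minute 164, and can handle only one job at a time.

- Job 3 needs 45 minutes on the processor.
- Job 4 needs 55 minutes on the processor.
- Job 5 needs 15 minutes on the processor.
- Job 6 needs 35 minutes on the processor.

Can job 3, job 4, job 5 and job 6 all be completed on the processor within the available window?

The processor window is 164 − 20 = 144 minutes.
Running back to back, the jobs need 45 + 55 + 15 + 35 = 150 minutes on the processor.
Since 150 > 144, they cannot all fit.

No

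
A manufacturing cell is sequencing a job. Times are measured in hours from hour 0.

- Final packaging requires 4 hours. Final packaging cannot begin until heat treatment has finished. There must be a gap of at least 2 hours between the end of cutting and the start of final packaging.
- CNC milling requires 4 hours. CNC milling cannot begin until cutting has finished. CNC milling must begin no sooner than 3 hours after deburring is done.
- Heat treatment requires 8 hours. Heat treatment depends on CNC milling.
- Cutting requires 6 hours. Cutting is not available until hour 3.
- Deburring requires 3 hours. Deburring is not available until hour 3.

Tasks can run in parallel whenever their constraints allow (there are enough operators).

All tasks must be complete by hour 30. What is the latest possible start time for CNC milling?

Nothing follows final packaging; the deadline of hour 30 is its only limit. It must start by 30 − 4 = hour 26.
Heat treatment feeds into final packaging (must start by hour 26); so heat treatment must finish by hour 26 and therefore start by hour 18.
CNC milling feeds into heat treatment (must start by hour 18); so CNC milling must finish by hour 18 and therefore start by hour 14.

14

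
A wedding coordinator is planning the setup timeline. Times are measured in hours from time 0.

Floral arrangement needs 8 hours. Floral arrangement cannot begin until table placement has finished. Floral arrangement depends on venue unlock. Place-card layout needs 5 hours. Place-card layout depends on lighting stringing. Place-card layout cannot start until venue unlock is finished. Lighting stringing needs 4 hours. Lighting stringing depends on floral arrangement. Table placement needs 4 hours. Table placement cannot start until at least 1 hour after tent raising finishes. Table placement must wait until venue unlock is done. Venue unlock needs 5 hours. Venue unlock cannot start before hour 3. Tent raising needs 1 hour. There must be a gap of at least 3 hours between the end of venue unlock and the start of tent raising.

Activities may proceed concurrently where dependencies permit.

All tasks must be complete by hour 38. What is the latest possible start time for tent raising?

Place-card layout must finish by hour 38; it takes 5 hours, so it must start by 38 − 5 = hour 33.
Lighting stringing has to be done before place-card layout (must start by hour 33). That means finishing by hour 33, i.e. starting by 33 − 4 = hour 29.
Since lighting stringing (must start by hour 29) depends on it, floral arrangement must finish by hour 29. Backing off its 8-hour duration gives a latest start of hour 21.
Table placement must finish before floral arrangement (must start by hour 21). With a 4-hour duration, table placement must start by 21 − 4 = hour 17.
Tent raising must finish before table placement (must start by hour 17, minus 1-hour gap → hour 16). With a 1-hour duration, tent raising must start by 16 − 1 = hour 15.

15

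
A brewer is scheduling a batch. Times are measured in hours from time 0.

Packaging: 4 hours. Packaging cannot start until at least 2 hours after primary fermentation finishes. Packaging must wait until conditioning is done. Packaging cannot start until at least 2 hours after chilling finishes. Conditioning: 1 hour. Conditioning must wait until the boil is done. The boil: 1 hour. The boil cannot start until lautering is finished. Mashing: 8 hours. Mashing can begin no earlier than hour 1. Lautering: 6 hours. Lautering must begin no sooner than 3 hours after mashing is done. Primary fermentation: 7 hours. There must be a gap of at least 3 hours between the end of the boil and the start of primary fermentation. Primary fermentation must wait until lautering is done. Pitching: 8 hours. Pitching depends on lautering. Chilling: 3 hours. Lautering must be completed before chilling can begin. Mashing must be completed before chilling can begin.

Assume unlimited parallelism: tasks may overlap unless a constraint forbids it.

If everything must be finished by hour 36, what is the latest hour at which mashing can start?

2

Packaging must finish by hour 36; it takes 4 hours, so it must start by 36 − 4 = hour 32.
Primary fermentation feeds into packaging (must start by hour 32, minus 2-hour gap → hour 30); so primary fermentation must finish by hour 30 and therefore start by hour 23.
Conditioning has to be done before packaging (must start by hour 32). That means finishing by hour 32, i.e. starting by 32 − 1 = hour 31.
For the boil: primary fermentation (must start by hour 23, minus 3-hour gap → hour 20); conditioning (must start by hour 31). The most restrictive is hour 20; with a 1-hour duration, the boil must start by hour 19.
Chilling must finish before packaging (must start by hour 32, minus 2-hour gap → hour 30). With a 3-hour duration, chilling must start by 30 − 3 = hour 27.
Pitching must finish by hour 36; it takes 8 hours, so it must start by 36 − 8 = hour 28.
Lautering feeds the boil (must start by hour 19); chilling (must start by hour 27); pitching (must start by hour 28); primary fermentation (must start by hour 23). Taking the minimum, lautering must finish by hour 19 and start by 19 − 6 = hour 13.
Mashing must finish in time for lautering (must start by hour 13, minus 3-hour gap → hour 10); chilling (must start by hour 27). The tightest is hour 10, so mashing must start by 10 − 8 = hour 2.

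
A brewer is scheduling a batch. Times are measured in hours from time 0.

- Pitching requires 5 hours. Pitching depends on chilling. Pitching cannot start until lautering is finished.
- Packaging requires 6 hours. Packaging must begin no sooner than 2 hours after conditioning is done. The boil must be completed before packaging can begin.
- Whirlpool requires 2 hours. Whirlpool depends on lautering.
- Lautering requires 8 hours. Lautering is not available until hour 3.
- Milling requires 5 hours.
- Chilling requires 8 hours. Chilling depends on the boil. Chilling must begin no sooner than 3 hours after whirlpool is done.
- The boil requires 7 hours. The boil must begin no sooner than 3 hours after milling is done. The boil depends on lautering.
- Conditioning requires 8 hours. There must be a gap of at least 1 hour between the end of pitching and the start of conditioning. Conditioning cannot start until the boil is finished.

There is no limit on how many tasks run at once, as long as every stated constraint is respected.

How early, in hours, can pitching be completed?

31

After its own release at hour 3, lautering can start at hour 3 and finishes at hour 11.
After lautering (finishes hour 11), whirlpool can start at hour 11 and finishes at hour 13.
Milling has no prerequisites, so it starts at hour 0 and finishes at hour 5.
For the boil: milling (finishes hour 5, plus 3-hour gap → hour 8); lautering (finishes hour 11). Taking the maximum gives a start of hour 11, and it finishes at 11 + 7 = hour 18.
Chilling needs all of the boil (finishes hour 18); whirlpool (finishes hour 13, plus 3-hour gap → hour 16). That puts its earliest start at hour 18; it finishes at 18 + 8 = hour 26.
Pitching cannot start until chilling (finishes hour 26); lautering (finishes hour 11). The controlling bound is hour 26, so pitching finishes at 26 + 5 = hour 31.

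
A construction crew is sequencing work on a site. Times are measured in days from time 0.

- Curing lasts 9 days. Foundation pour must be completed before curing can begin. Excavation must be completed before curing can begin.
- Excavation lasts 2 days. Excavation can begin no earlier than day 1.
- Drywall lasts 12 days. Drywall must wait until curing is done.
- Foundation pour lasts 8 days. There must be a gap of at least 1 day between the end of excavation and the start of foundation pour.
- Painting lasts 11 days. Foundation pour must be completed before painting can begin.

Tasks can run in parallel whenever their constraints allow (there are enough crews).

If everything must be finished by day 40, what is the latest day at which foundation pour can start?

Drywall must finish by day 40; it takes 12 days, so it must start by 40 − 12 = day 28.
Curing feeds into drywall (must start by day 28); so curing must finish by day 28 and therefore start by day 19.
Nothing follows painting; the deadline of day 40 is its only limit. It must start by 40 − 11 = day 29.
Foundation pour has several dependents: curing (must start by day 19); painting (must start by day 29). The earliest of those limits is day 19, so foundation pour must start by 19 − 8 = day 11.

11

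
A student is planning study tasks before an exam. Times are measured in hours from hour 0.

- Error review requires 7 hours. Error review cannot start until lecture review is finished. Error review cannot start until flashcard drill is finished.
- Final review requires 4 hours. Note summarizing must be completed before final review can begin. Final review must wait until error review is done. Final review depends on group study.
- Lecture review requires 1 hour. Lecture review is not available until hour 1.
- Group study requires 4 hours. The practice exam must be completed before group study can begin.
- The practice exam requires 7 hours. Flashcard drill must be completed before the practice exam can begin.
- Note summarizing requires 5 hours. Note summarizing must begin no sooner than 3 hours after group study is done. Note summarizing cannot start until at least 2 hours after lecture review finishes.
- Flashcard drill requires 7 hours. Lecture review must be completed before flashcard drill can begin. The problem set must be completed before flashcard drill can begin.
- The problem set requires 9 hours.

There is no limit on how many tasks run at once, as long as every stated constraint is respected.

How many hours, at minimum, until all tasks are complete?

The problem set has no prerequisites, so it starts at hour 0 and finishes at hour 9.
Lecture review waits on its own release at hour 1, so it starts at hour 1 and finishes at 1 + 1 = hour 2.
For flashcard drill: lecture review (finishes hour 2); the problem set (finishes hour 9). Taking the maximum gives a start of hour 9, and it finishes at 9 + 7 = hour 16.
For error review: lecture review (finishes hour 2); flashcard drill (finishes hour 16). Taking the maximum gives a start of hour 16, and it finishes at 16 + 7 = hour 23.
The practice exam cannot begin until flashcard drill (finishes hour 16). It runs from hour 16 to 16 + 7 = hour 23.
Group study waits on the practice exam (finishes hour 23), so it starts at hour 23 and finishes at 23 + 4 = hour 27.
For note summarizing: group study (finishes hour 27, plus 3-hour gap → hour 30); lecture review (finishes hour 2, plus 2-hour gap → hour 4). Taking the maximum gives a start of hour 30, and it finishes at 30 + 5 = hour 35.
Final review needs all of note summarizing (finishes hour 35); error review (finishes hour 23); group study (finishes hour 27). That puts its earliest start at hour 35; it finishes at 35 + 4 = hour 39.
All tasks are finished once the last one completes. Finish times: Lecture review at 2, The problem set at 9, Flashcard drill at 16, The practice exam at 23, Error review at 23, Group study at 27, Note summarizing at 35, Final review at 39. The latest is hour 39.

39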